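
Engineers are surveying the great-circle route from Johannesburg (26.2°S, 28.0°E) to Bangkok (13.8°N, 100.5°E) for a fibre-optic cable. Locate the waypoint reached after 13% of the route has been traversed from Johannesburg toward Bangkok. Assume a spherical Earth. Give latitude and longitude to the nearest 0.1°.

Write both endpoints as unit vectors p₁, p₂ with components (cos φ cos λ, cos φ sin λ, sin φ).
The central angle between the endpoints is δ = arccos(p₁·p₂) ≈ 1.413 rad (81.0°).
Interpolate at f = 0.13 with slerp weights a = sin((1−f)δ)/sin δ ≈ 0.954, b = sin(fδ)/sin δ ≈ 0.185.
p = a·p₁ + b·p₂ ≈ (0.723, 0.579, -0.377); φ = arcsin(p_z) ≈ -22.16°, λ = atan2(p_y, p_x) ≈ 38.66°.

≈ (22.2°S, 38.7°E)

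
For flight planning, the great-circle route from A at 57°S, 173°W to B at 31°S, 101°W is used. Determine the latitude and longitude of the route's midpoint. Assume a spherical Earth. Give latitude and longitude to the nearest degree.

≈ 50°S, 128°W

From cos δ = sin φ₁ sin φ₂ + cos φ₁ cos φ₂ cos Δλ, the central angle is δ ≈ 0.957 rad (54.8°).
Interpolate at f = 1/2 with slerp weights a = sin((1−f)δ)/sin δ ≈ 0.563, b = sin(fδ)/sin δ ≈ 0.563.
p = a·p₁ + b·p₂ ≈ (-0.397, -0.511, -0.762); φ = arcsin(p_z) ≈ -49.68°, λ = atan2(p_y, p_x) ≈ -127.80°.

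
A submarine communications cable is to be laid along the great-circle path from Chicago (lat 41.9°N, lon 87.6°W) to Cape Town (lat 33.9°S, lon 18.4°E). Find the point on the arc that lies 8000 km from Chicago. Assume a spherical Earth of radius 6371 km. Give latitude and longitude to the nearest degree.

≈ lat 1°S, lon 23°W

The haversine formula gives a central angle δ ≈ 2.145 rad (122.9°) between the endpoints. The total great-circle distance is δ·R ≈ 2.145 × 6371 ≈ 13663 km, so the target fraction is f = 8000/13663 ≈ 0.586.
Interpolate at f ≈ 0.586 with slerp weights a = sin((1−f)δ)/sin δ ≈ 0.924, b = sin(fδ)/sin δ ≈ 1.132.
p = a·p₁ + b·p₂ ≈ (0.920, -0.391, -0.014); φ = arcsin(p_z) ≈ -0.81°, λ = atan2(p_y, p_x) ≈ -23.01°.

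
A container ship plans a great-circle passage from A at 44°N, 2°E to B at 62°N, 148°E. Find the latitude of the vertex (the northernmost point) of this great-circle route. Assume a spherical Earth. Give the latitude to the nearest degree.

The great circle lies in the plane with unit normal n̂ = (p₁ × p₂)/|p₁ × p₂|.
Here n̂_z ≈ +0.200; the vertex latitude is φ_max = arccos|n̂_z| ≈ 78.4°.
Check via Clairaut: cos φ_max = |cos φ₁| · sin C = cos(44.0°)·sin(16.2°) ≈ 0.200, again giving ≈ 78.4°.

≈ 78°N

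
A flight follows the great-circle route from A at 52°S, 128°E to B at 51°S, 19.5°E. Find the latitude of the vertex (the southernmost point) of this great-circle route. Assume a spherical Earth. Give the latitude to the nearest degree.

≈ 65°S

The great circle lies in the plane with unit normal n̂ = (p₁ × p₂)/|p₁ × p₂|.
Here n̂_z ≈ -0.421; the vertex latitude is φ_max = arccos|n̂_z| ≈ 65.1°.
Check via Clairaut: cos φ_max = |cos φ₁| · sin C = cos(52.0°)·sin(136.8°) ≈ 0.421, again giving ≈ 65.1°.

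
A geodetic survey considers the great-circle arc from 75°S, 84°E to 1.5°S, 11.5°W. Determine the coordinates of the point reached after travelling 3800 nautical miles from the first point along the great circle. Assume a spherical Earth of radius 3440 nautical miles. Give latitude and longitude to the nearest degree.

Write both endpoints as unit vectors p₁, p₂ with components (cos φ cos λ, cos φ sin λ, sin φ).
The central angle between the endpoints is δ = arccos(p₁·p₂) ≈ 1.570 rad (90.0°). The total great-circle distance is δ·R ≈ 1.570 × 3440 ≈ 5402 nmi, so the target fraction is f = 3800/5402 ≈ 0.703.
Interpolate at f ≈ 0.703 with slerp weights a = sin((1−f)δ)/sin δ ≈ 0.449, b = sin(fδ)/sin δ ≈ 0.893.
p = a·p₁ + b·p₂ ≈ (0.887, -0.062, -0.457); φ = arcsin(p_z) ≈ -27.20°, λ = atan2(p_y, p_x) ≈ -4.03°.

≈ 27°S, 4°W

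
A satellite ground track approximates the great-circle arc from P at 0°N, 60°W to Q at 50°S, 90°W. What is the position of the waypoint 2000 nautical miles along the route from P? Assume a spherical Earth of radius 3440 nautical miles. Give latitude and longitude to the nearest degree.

≈ 30°S, 74°W

Write both endpoints as unit vectors p₁, p₂ with components (cos φ cos λ, cos φ sin λ, sin φ).
The central angle between the endpoints is δ = arccos(p₁·p₂) ≈ 0.980 rad (56.2°). The total great-circle distance is δ·R ≈ 0.980 × 3440 ≈ 3373 nmi, so the target fraction is f = 2000/3373 ≈ 0.593.
Interpolate at f ≈ 0.593 with slerp weights a = sin((1−f)δ)/sin δ ≈ 0.468, b = sin(fδ)/sin δ ≈ 0.661.
p = a·p₁ + b·p₂ ≈ (0.234, -0.830, -0.506); φ = arcsin(p_z) ≈ -30.43°, λ = atan2(p_y, p_x) ≈ -74.26°.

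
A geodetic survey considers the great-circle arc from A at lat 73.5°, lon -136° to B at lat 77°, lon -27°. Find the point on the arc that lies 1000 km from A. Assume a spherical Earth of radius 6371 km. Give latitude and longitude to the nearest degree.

From cos δ = sin φ₁ sin φ₂ + cos φ₁ cos φ₂ cos Δλ, the central angle is δ ≈ 0.419 rad (24.0°). The total great-circle distance is δ·R ≈ 0.419 × 6371 ≈ 2670 km, so the target fraction is f = 1000/2670 ≈ 0.374.
Interpolate at f ≈ 0.374 with slerp weights a = sin((1−f)δ)/sin δ ≈ 0.637, b = sin(fδ)/sin δ ≈ 0.384.
p = a·p₁ + b·p₂ ≈ (-0.053, -0.165, 0.985); φ = arcsin(p_z) ≈ 80.02°, λ = atan2(p_y, p_x) ≈ -107.86°.

≈ lat 80°, lon -108°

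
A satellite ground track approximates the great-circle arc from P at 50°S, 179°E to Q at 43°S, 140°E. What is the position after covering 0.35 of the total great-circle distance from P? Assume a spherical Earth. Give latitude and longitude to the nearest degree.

≈ 49°S, 164°E

Write both endpoints as unit vectors p₁, p₂ with components (cos φ cos λ, cos φ sin λ, sin φ).
The central angle between the endpoints is δ = arccos(p₁·p₂) ≈ 0.478 rad (27.4°).
Interpolate at f = 0.35 with slerp weights a = sin((1−f)δ)/sin δ ≈ 0.665, b = sin(fδ)/sin δ ≈ 0.362.
p = a·p₁ + b·p₂ ≈ (-0.630, 0.178, -0.756); φ = arcsin(p_z) ≈ -49.12°, λ = atan2(p_y, p_x) ≈ 164.25°.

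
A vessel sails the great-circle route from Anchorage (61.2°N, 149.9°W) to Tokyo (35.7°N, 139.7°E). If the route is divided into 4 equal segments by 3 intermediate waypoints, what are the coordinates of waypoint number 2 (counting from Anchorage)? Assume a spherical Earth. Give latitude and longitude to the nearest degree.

≈ 54°N, 165°E

Write both endpoints as unit vectors p₁, p₂ with components (cos φ cos λ, cos φ sin λ, sin φ).
The central angle between the endpoints is δ = arccos(p₁·p₂) ≈ 0.873 rad (50.0°).
Interpolate at f = 2/4 with slerp weights a = sin((1−f)δ)/sin δ ≈ 0.552, b = sin(fδ)/sin δ ≈ 0.552.
p = a·p₁ + b·p₂ ≈ (-0.572, 0.156, 0.805); φ = arcsin(p_z) ≈ 53.65°, λ = atan2(p_y, p_x) ≈ 164.69°.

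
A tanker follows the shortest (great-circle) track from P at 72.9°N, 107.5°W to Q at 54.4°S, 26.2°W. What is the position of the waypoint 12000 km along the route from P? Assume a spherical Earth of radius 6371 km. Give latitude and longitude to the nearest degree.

Write both endpoints as unit vectors p₁, p₂ with components (cos φ cos λ, cos φ sin λ, sin φ).
The central angle between the endpoints is δ = arccos(p₁·p₂) ≈ 2.421 rad (138.7°). The total great-circle distance is δ·R ≈ 2.421 × 6371 ≈ 15423 km, so the target fraction is f = 12000/15423 ≈ 0.778.
Interpolate at f ≈ 0.778 with slerp weights a = sin((1−f)δ)/sin δ ≈ 0.775, b = sin(fδ)/sin δ ≈ 1.442.
p = a·p₁ + b·p₂ ≈ (0.684, -0.588, -0.431); φ = arcsin(p_z) ≈ -25.54°, λ = atan2(p_y, p_x) ≈ -40.66°.

≈ 26°S, 41°W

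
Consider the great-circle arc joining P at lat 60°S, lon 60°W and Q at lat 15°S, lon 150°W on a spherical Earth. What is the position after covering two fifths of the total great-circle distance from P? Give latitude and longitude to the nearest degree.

Write both endpoints as unit vectors p₁, p₂ with components (cos φ cos λ, cos φ sin λ, sin φ).
The central angle between the endpoints is δ = arccos(p₁·p₂) ≈ 1.345 rad (77.0°).
Interpolate at f = 2/5 with slerp weights a = sin((1−f)δ)/sin δ ≈ 0.741, b = sin(fδ)/sin δ ≈ 0.526.
p = a·p₁ + b·p₂ ≈ (-0.255, -0.575, -0.778); φ = arcsin(p_z) ≈ -51.05°, λ = atan2(p_y, p_x) ≈ -113.89°.

≈ lat 51°S, lon 114°W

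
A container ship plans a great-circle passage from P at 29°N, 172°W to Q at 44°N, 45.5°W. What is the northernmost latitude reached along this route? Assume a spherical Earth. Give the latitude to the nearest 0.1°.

The great circle lies in the plane with unit normal n̂ = (p₁ × p₂)/|p₁ × p₂|.
Here n̂_z ≈ +0.506; the vertex latitude is φ_max = arccos|n̂_z| ≈ 59.6°.
Check via Clairaut: cos φ_max = |cos φ₁| · sin C = cos(29.0°)·sin(35.4°) ≈ 0.506, again giving ≈ 59.6°.

≈ 59.6°N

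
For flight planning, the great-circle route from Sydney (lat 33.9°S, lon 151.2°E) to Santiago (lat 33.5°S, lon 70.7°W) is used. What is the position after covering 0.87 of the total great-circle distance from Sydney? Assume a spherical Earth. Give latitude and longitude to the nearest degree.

≈ lat 44°S, lon 81°W

Write both endpoints as unit vectors p₁, p₂ with components (cos φ cos λ, cos φ sin λ, sin φ).
The central angle between the endpoints is δ = arccos(p₁·p₂) ≈ 1.780 rad (102.0°).
Interpolate at f = 0.87 with slerp weights a = sin((1−f)δ)/sin δ ≈ 0.234, b = sin(fδ)/sin δ ≈ 1.022.
p = a·p₁ + b·p₂ ≈ (0.111, -0.711, -0.695); φ = arcsin(p_z) ≈ -44.01°, λ = atan2(p_y, p_x) ≈ -81.11°.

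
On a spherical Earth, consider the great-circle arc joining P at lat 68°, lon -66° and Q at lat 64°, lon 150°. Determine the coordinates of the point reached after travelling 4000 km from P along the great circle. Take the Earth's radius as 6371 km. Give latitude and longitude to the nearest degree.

Convert each endpoint to a unit vector on the sphere (x = cos φ cos λ, y = cos φ sin λ, z = sin φ).
The central angle between the endpoints is δ = arccos(p₁·p₂) ≈ 0.795 rad (45.5°). The total great-circle distance is δ·R ≈ 0.795 × 6371 ≈ 5063 km, so the target fraction is f = 4000/5063 ≈ 0.790.
Interpolate at f ≈ 0.790 with slerp weights a = sin((1−f)δ)/sin δ ≈ 0.233, b = sin(fδ)/sin δ ≈ 0.823.
p = a·p₁ + b·p₂ ≈ (-0.277, 0.101, 0.956); φ = arcsin(p_z) ≈ 72.86°, λ = atan2(p_y, p_x) ≈ 160.01°.

≈ lat 73°, lon 160°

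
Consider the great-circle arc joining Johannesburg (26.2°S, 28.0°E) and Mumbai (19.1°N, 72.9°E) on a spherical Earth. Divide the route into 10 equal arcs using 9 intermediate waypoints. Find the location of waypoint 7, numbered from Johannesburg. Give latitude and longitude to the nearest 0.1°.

≈ (5.5°N, 59.5°E)

Write both endpoints as unit vectors p₁, p₂ with components (cos φ cos λ, cos φ sin λ, sin φ).
The central angle between the endpoints is δ = arccos(p₁·p₂) ≈ 1.097 rad (62.9°).
Interpolate at f = 7/10 with slerp weights a = sin((1−f)δ)/sin δ ≈ 0.363, b = sin(fδ)/sin δ ≈ 0.781.
p = a·p₁ + b·p₂ ≈ (0.505, 0.858, 0.095); φ = arcsin(p_z) ≈ 5.46°, λ = atan2(p_y, p_x) ≈ 59.54°.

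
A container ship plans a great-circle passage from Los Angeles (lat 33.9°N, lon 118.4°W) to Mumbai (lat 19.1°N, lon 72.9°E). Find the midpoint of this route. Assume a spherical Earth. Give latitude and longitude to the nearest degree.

≈ lat 77°N, lon 124°E

The haversine formula gives a central angle δ ≈ 2.198 rad (125.9°) between the endpoints.
Interpolate at f = 1/2 with slerp weights a = sin((1−f)δ)/sin δ ≈ 1.100, b = sin(fδ)/sin δ ≈ 1.100.
p = a·p₁ + b·p₂ ≈ (-0.129, 0.190, 0.973); φ = arcsin(p_z) ≈ 76.72°, λ = atan2(p_y, p_x) ≈ 124.04°.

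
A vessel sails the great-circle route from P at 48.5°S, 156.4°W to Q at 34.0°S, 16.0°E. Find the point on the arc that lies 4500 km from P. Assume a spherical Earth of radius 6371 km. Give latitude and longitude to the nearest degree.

Write both endpoints as unit vectors p₁, p₂ with components (cos φ cos λ, cos φ sin λ, sin φ).
The central angle between the endpoints is δ = arccos(p₁·p₂) ≈ 1.697 rad (97.2°). The total great-circle distance is δ·R ≈ 1.697 × 6371 ≈ 10811 km, so the target fraction is f = 4500/10811 ≈ 0.416.
Interpolate at f ≈ 0.416 with slerp weights a = sin((1−f)δ)/sin δ ≈ 0.843, b = sin(fδ)/sin δ ≈ 0.654.
p = a·p₁ + b·p₂ ≈ (0.010, -0.074, -0.997); φ = arcsin(p_z) ≈ -85.71°, λ = atan2(p_y, p_x) ≈ -82.69°.

≈ 86°S, 83°W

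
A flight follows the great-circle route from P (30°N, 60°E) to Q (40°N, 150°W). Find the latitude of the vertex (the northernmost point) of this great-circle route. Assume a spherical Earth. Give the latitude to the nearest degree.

The great circle lies in the plane with unit normal n̂ = (p₁ × p₂)/|p₁ × p₂|.
Here n̂_z ≈ +0.343; the vertex latitude is φ_max = arccos|n̂_z| ≈ 69.9°.
Check via Clairaut: cos φ_max = |cos φ₁| · sin C = cos(30.0°)·sin(23.3°) ≈ 0.343, again giving ≈ 69.9°.

≈ 70°N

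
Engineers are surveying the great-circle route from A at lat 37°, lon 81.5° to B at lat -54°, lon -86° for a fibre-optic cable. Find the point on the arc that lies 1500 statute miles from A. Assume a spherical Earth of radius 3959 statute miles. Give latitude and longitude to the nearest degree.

From cos δ = sin φ₁ sin φ₂ + cos φ₁ cos φ₂ cos Δλ, the central angle is δ ≈ 2.809 rad (160.9°). The total great-circle distance is δ·R ≈ 2.809 × 3959 ≈ 11121 mi, so the target fraction is f = 1500/11121 ≈ 0.135.
Interpolate at f ≈ 0.135 with slerp weights a = sin((1−f)δ)/sin δ ≈ 2.000, b = sin(fδ)/sin δ ≈ 1.133.
p = a·p₁ + b·p₂ ≈ (0.282, 0.915, 0.287); φ = arcsin(p_z) ≈ 16.68°, λ = atan2(p_y, p_x) ≈ 72.85°.

≈ lat 17°, lon 73°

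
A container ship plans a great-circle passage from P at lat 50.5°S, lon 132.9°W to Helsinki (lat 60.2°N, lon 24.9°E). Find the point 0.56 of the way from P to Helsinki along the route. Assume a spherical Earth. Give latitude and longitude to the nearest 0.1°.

≈ lat 29.1°N, lon 80.8°W

Convert each endpoint to a unit vector on the sphere (x = cos φ cos λ, y = cos φ sin λ, z = sin φ).
The central angle between the endpoints is δ = arccos(p₁·p₂) ≈ 2.866 rad (164.2°).
Interpolate at f = 0.56 with slerp weights a = sin((1−f)δ)/sin δ ≈ 3.500, b = sin(fδ)/sin δ ≈ 3.673.
p = a·p₁ + b·p₂ ≈ (0.140, -0.862, 0.486); φ = arcsin(p_z) ≈ 29.11°, λ = atan2(p_y, p_x) ≈ -80.77°.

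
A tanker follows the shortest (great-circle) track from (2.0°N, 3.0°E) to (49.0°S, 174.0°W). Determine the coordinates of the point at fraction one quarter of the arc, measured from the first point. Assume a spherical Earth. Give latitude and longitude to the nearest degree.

≈ (31°S, 1°E)

Convert each endpoint to a unit vector on the sphere (x = cos φ cos λ, y = cos φ sin λ, z = sin φ).
The central angle between the endpoints is δ = arccos(p₁·p₂) ≈ 2.320 rad (132.9°).
Interpolate at f = 1/4 with slerp weights a = sin((1−f)δ)/sin δ ≈ 1.346, b = sin(fδ)/sin δ ≈ 0.748.
p = a·p₁ + b·p₂ ≈ (0.855, 0.019, -0.518); φ = arcsin(p_z) ≈ -31.19°, λ = atan2(p_y, p_x) ≈ 1.28°.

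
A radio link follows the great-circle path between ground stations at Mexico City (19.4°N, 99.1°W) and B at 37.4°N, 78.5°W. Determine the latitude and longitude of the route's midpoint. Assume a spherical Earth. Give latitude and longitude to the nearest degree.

≈ 29°N, 90°W

Write both endpoints as unit vectors p₁, p₂ with components (cos φ cos λ, cos φ sin λ, sin φ).
The central angle between the endpoints is δ = arccos(p₁·p₂) ≈ 0.444 rad (25.4°).
Interpolate at f = 1/2 with slerp weights a = sin((1−f)δ)/sin δ ≈ 0.513, b = sin(fδ)/sin δ ≈ 0.513.
p = a·p₁ + b·p₂ ≈ (0.005, -0.876, 0.482); φ = arcsin(p_z) ≈ 28.79°, λ = atan2(p_y, p_x) ≈ -89.69°.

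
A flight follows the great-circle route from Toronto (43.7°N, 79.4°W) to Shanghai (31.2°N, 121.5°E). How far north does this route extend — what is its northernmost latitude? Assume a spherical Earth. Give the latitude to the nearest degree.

The great circle lies in the plane with unit normal n̂ = (p₁ × p₂)/|p₁ × p₂|.
Here n̂_z ≈ -0.226; the vertex latitude is φ_max = arccos|n̂_z| ≈ 76.9°.
Check via Clairaut: cos φ_max = |cos φ₁| · sin C = cos(43.7°)·sin(18.2°) ≈ 0.226, again giving ≈ 76.9°.

≈ 77°N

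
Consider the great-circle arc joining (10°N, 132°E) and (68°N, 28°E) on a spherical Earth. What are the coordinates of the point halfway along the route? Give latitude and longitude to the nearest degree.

≈ (49°N, 110°E)

Convert each endpoint to a unit vector on the sphere (x = cos φ cos λ, y = cos φ sin λ, z = sin φ).
The central angle between the endpoints is δ = arccos(p₁·p₂) ≈ 1.499 rad (85.9°).
Interpolate at f = 1/2 with slerp weights a = sin((1−f)δ)/sin δ ≈ 0.683, b = sin(fδ)/sin δ ≈ 0.683.
p = a·p₁ + b·p₂ ≈ (-0.224, 0.620, 0.752); φ = arcsin(p_z) ≈ 48.75°, λ = atan2(p_y, p_x) ≈ 109.88°.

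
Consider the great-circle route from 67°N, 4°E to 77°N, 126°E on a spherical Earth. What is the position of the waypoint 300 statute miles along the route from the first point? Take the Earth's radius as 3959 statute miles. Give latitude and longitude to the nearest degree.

≈ 71°N, 9°E

Write both endpoints as unit vectors p₁, p₂ with components (cos φ cos λ, cos φ sin λ, sin φ).
The central angle between the endpoints is δ = arccos(p₁·p₂) ≈ 0.554 rad (31.8°). The total great-circle distance is δ·R ≈ 0.554 × 3959 ≈ 2194 mi, so the target fraction is f = 300/2194 ≈ 0.137.
Interpolate at f ≈ 0.137 with slerp weights a = sin((1−f)δ)/sin δ ≈ 0.875, b = sin(fδ)/sin δ ≈ 0.144.
p = a·p₁ + b·p₂ ≈ (0.322, 0.050, 0.945); φ = arcsin(p_z) ≈ 70.98°, λ = atan2(p_y, p_x) ≈ 8.83°.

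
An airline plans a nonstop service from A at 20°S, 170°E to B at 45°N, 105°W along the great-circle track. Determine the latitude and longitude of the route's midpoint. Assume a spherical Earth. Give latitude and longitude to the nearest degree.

From cos δ = sin φ₁ sin φ₂ + cos φ₁ cos φ₂ cos Δλ, the central angle is δ ≈ 1.756 rad (100.6°).
Interpolate at f = 1/2 with slerp weights a = sin((1−f)δ)/sin δ ≈ 0.783, b = sin(fδ)/sin δ ≈ 0.783.
p = a·p₁ + b·p₂ ≈ (-0.868, -0.407, 0.286); φ = arcsin(p_z) ≈ 16.60°, λ = atan2(p_y, p_x) ≈ -154.87°.

≈ 17°N, 155°W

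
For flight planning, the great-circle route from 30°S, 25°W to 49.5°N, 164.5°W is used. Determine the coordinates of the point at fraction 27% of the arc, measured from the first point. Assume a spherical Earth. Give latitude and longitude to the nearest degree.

Convert each endpoint to a unit vector on the sphere (x = cos φ cos λ, y = cos φ sin λ, z = sin φ).
The central angle between the endpoints is δ = arccos(p₁·p₂) ≈ 2.511 rad (143.9°).
Interpolate at f = 0.27 with slerp weights a = sin((1−f)δ)/sin δ ≈ 1.639, b = sin(fδ)/sin δ ≈ 1.064.
p = a·p₁ + b·p₂ ≈ (0.620, -0.784, -0.010); φ = arcsin(p_z) ≈ -0.57°, λ = atan2(p_y, p_x) ≈ -51.68°.

≈ 1°S, 52°W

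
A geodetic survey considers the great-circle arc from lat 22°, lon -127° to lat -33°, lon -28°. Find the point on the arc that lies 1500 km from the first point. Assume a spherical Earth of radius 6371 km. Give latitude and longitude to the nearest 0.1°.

From cos δ = sin φ₁ sin φ₂ + cos φ₁ cos φ₂ cos Δλ, the central angle is δ ≈ 1.903 rad (109.0°). The total great-circle distance is δ·R ≈ 1.903 × 6371 ≈ 12121 km, so the target fraction is f = 1500/12121 ≈ 0.124.
Interpolate at f ≈ 0.124 with slerp weights a = sin((1−f)δ)/sin δ ≈ 1.053, b = sin(fδ)/sin δ ≈ 0.247.
p = a·p₁ + b·p₂ ≈ (-0.405, -0.877, 0.260); φ = arcsin(p_z) ≈ 15.07°, λ = atan2(p_y, p_x) ≈ -114.78°.

≈ lat 15.1°, lon -114.8°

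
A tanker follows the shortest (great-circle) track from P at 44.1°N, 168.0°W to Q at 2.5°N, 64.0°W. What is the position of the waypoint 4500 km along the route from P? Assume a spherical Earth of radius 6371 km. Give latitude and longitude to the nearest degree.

From cos δ = sin φ₁ sin φ₂ + cos φ₁ cos φ₂ cos Δλ, the central angle is δ ≈ 1.715 rad (98.2°). The total great-circle distance is δ·R ≈ 1.715 × 6371 ≈ 10923 km, so the target fraction is f = 4500/10923 ≈ 0.412.
Interpolate at f ≈ 0.412 with slerp weights a = sin((1−f)δ)/sin δ ≈ 0.855, b = sin(fδ)/sin δ ≈ 0.656.
p = a·p₁ + b·p₂ ≈ (-0.313, -0.716, 0.623); φ = arcsin(p_z) ≈ 38.56°, λ = atan2(p_y, p_x) ≈ -113.61°.

≈ 39°N, 114°W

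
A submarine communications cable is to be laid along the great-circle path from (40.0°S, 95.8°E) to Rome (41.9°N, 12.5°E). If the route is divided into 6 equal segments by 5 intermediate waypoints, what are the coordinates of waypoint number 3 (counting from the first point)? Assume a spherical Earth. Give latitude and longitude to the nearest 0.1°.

≈ (1.3°N, 54.9°E)

Convert each endpoint to a unit vector on the sphere (x = cos φ cos λ, y = cos φ sin λ, z = sin φ).
The central angle between the endpoints is δ = arccos(p₁·p₂) ≈ 1.942 rad (111.3°).
Interpolate at f = 3/6 with slerp weights a = sin((1−f)δ)/sin δ ≈ 0.886, b = sin(fδ)/sin δ ≈ 0.886.
p = a·p₁ + b·p₂ ≈ (0.575, 0.818, 0.022); φ = arcsin(p_z) ≈ 1.27°, λ = atan2(p_y, p_x) ≈ 54.88°.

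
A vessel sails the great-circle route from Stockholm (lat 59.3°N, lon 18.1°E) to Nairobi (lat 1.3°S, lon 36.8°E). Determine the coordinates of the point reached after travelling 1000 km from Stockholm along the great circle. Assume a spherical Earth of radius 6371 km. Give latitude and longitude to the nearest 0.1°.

Write both endpoints as unit vectors p₁, p₂ with components (cos φ cos λ, cos φ sin λ, sin φ).
The central angle between the endpoints is δ = arccos(p₁·p₂) ≈ 1.088 rad (62.4°). The total great-circle distance is δ·R ≈ 1.088 × 6371 ≈ 6934 km, so the target fraction is f = 1000/6934 ≈ 0.144.
Interpolate at f ≈ 0.144 with slerp weights a = sin((1−f)δ)/sin δ ≈ 0.906, b = sin(fδ)/sin δ ≈ 0.176.
p = a·p₁ + b·p₂ ≈ (0.581, 0.249, 0.775); φ = arcsin(p_z) ≈ 50.79°, λ = atan2(p_y, p_x) ≈ 23.23°.

≈ lat 50.8°N, lon 23.2°E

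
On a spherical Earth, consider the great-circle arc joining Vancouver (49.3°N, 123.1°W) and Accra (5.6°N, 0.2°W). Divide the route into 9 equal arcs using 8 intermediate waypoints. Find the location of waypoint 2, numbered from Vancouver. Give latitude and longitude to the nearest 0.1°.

Write both endpoints as unit vectors p₁, p₂ with components (cos φ cos λ, cos φ sin λ, sin φ).
The central angle between the endpoints is δ = arccos(p₁·p₂) ≈ 1.853 rad (106.2°).
Interpolate at f = 2/9 with slerp weights a = sin((1−f)δ)/sin δ ≈ 1.032, b = sin(fδ)/sin δ ≈ 0.417.
p = a·p₁ + b·p₂ ≈ (0.047, -0.565, 0.823); φ = arcsin(p_z) ≈ 55.43°, λ = atan2(p_y, p_x) ≈ -85.24°.

≈ 55.4°N, 85.2°W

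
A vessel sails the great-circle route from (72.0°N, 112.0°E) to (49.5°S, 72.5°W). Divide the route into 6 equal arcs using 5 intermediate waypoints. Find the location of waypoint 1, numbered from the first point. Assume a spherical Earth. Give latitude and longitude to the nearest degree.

From cos δ = sin φ₁ sin φ₂ + cos φ₁ cos φ₂ cos Δλ, the central angle is δ ≈ 2.747 rad (157.4°).
Interpolate at f = 1/6 with slerp weights a = sin((1−f)δ)/sin δ ≈ 1.959, b = sin(fδ)/sin δ ≈ 1.151.
p = a·p₁ + b·p₂ ≈ (-0.002, -0.151, 0.988); φ = arcsin(p_z) ≈ 81.30°, λ = atan2(p_y, p_x) ≈ -90.80°.

≈ (81°N, 91°W)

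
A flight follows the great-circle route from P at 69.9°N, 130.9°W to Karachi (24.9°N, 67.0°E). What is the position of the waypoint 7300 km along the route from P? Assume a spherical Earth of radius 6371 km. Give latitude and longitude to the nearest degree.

≈ 43°N, 70°E

Write both endpoints as unit vectors p₁, p₂ with components (cos φ cos λ, cos φ sin λ, sin φ).
The central angle between the endpoints is δ = arccos(p₁·p₂) ≈ 1.472 rad (84.3°). The total great-circle distance is δ·R ≈ 1.472 × 6371 ≈ 9377 km, so the target fraction is f = 7300/9377 ≈ 0.778.
Interpolate at f ≈ 0.778 with slerp weights a = sin((1−f)δ)/sin δ ≈ 0.322, b = sin(fδ)/sin δ ≈ 0.916.
p = a·p₁ + b·p₂ ≈ (0.252, 0.681, 0.688); φ = arcsin(p_z) ≈ 43.45°, λ = atan2(p_y, p_x) ≈ 69.68°.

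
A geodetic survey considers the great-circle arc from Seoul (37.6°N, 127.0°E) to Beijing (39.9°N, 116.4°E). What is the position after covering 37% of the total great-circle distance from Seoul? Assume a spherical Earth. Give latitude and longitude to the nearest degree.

≈ (39°N, 123°E)

Write both endpoints as unit vectors p₁, p₂ with components (cos φ cos λ, cos φ sin λ, sin φ).
The central angle between the endpoints is δ = arccos(p₁·p₂) ≈ 0.150 rad (8.6°).
Interpolate at f = 0.37 with slerp weights a = sin((1−f)δ)/sin δ ≈ 0.631, b = sin(fδ)/sin δ ≈ 0.371.
p = a·p₁ + b·p₂ ≈ (-0.428, 0.655, 0.623); φ = arcsin(p_z) ≈ 38.56°, λ = atan2(p_y, p_x) ≈ 123.16°.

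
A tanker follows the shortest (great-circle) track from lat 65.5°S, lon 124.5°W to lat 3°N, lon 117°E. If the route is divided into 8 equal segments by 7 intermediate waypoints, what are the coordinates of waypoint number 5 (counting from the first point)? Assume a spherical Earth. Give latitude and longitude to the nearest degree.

Write both endpoints as unit vectors p₁, p₂ with components (cos φ cos λ, cos φ sin λ, sin φ).
The central angle between the endpoints is δ = arccos(p₁·p₂) ≈ 1.819 rad (104.2°).
Interpolate at f = 5/8 with slerp weights a = sin((1−f)δ)/sin δ ≈ 0.650, b = sin(fδ)/sin δ ≈ 0.936.
p = a·p₁ + b·p₂ ≈ (-0.577, 0.610, -0.543); φ = arcsin(p_z) ≈ -32.86°, λ = atan2(p_y, p_x) ≈ 133.39°.

≈ lat 33°S, lon 133°E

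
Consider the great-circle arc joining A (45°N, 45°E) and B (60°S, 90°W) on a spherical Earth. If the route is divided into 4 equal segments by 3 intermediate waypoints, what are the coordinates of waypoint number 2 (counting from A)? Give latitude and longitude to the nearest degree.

The haversine formula gives a central angle δ ≈ 2.611 rad (149.6°) between the endpoints.
Interpolate at f = 2/4 with slerp weights a = sin((1−f)δ)/sin δ ≈ 1.906, b = sin(fδ)/sin δ ≈ 1.906.
p = a·p₁ + b·p₂ ≈ (0.953, -0.000, -0.303); φ = arcsin(p_z) ≈ -17.63°, λ = atan2(p_y, p_x) ≈ -0.00°.

≈ (18°S, 0°E)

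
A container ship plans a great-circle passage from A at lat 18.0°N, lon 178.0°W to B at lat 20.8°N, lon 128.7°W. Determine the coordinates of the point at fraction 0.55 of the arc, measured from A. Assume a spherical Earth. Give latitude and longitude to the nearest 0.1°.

≈ lat 21.3°N, lon 151.1°W

From cos δ = sin φ₁ sin φ₂ + cos φ₁ cos φ₂ cos Δλ, the central angle is δ ≈ 0.810 rad (46.4°).
Interpolate at f = 0.55 with slerp weights a = sin((1−f)δ)/sin δ ≈ 0.492, b = sin(fδ)/sin δ ≈ 0.595.
p = a·p₁ + b·p₂ ≈ (-0.816, -0.450, 0.363); φ = arcsin(p_z) ≈ 21.31°, λ = atan2(p_y, p_x) ≈ -151.09°.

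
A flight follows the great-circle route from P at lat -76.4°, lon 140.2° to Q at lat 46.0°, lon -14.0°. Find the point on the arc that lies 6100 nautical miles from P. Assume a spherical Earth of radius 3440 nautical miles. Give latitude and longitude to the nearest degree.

≈ lat 0°, lon -6°

The haversine formula gives a central angle δ ≈ 2.580 rad (147.8°) between the endpoints. The total great-circle distance is δ·R ≈ 2.580 × 3440 ≈ 8874 nmi, so the target fraction is f = 6100/8874 ≈ 0.687.
Interpolate at f ≈ 0.687 with slerp weights a = sin((1−f)δ)/sin δ ≈ 1.355, b = sin(fδ)/sin δ ≈ 1.838.
p = a·p₁ + b·p₂ ≈ (0.994, -0.105, 0.006); φ = arcsin(p_z) ≈ 0.33°, λ = atan2(p_y, p_x) ≈ -6.03°.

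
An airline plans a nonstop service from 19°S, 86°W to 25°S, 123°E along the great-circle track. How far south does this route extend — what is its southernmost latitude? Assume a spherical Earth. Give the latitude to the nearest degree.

The great circle lies in the plane with unit normal n̂ = (p₁ × p₂)/|p₁ × p₂|.
Here n̂_z ≈ -0.525; the vertex latitude is φ_max = arccos|n̂_z| ≈ 58.3°.
Check via Clairaut: cos φ_max = |cos φ₁| · sin C = cos(19.0°)·sin(146.3°) ≈ 0.525, again giving ≈ 58.3°.

≈ 58°S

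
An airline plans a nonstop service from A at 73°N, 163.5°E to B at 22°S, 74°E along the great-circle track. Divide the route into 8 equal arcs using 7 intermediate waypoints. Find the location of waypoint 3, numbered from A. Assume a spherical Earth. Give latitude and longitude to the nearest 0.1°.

≈ 43.7°N, 97.9°E

Write both endpoints as unit vectors p₁, p₂ with components (cos φ cos λ, cos φ sin λ, sin φ).
The central angle between the endpoints is δ = arccos(p₁·p₂) ≈ 1.935 rad (110.8°).
Interpolate at f = 3/8 with slerp weights a = sin((1−f)δ)/sin δ ≈ 1.001, b = sin(fδ)/sin δ ≈ 0.710.
p = a·p₁ + b·p₂ ≈ (-0.099, 0.716, 0.691); φ = arcsin(p_z) ≈ 43.72°, λ = atan2(p_y, p_x) ≈ 97.88°.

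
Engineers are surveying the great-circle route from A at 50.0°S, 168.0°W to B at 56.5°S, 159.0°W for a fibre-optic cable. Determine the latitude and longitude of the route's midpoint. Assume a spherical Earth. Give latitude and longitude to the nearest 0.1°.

Write both endpoints as unit vectors p₁, p₂ with components (cos φ cos λ, cos φ sin λ, sin φ).
The central angle between the endpoints is δ = arccos(p₁·p₂) ≈ 0.147 rad (8.4°).
Interpolate at f = 1/2 with slerp weights a = sin((1−f)δ)/sin δ ≈ 0.501, b = sin(fδ)/sin δ ≈ 0.501.
p = a·p₁ + b·p₂ ≈ (-0.574, -0.166, -0.802); φ = arcsin(p_z) ≈ -53.33°, λ = atan2(p_y, p_x) ≈ -163.84°.

≈ 53.3°S, 163.8°W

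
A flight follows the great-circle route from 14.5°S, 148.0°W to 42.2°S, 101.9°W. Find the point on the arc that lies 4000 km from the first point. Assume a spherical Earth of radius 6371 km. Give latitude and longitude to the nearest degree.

The haversine formula gives a central angle δ ≈ 0.843 rad (48.3°) between the endpoints. The total great-circle distance is δ·R ≈ 0.843 × 6371 ≈ 5368 km, so the target fraction is f = 4000/5368 ≈ 0.745.
Interpolate at f ≈ 0.745 with slerp weights a = sin((1−f)δ)/sin δ ≈ 0.286, b = sin(fδ)/sin δ ≈ 0.787.
p = a·p₁ + b·p₂ ≈ (-0.355, -0.717, -0.600); φ = arcsin(p_z) ≈ -36.88°, λ = atan2(p_y, p_x) ≈ -116.32°.

≈ 37°S, 116°W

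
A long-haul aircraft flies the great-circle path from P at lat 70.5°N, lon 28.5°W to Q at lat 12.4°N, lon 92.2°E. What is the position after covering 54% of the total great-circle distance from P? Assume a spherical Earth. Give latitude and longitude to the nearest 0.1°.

The haversine formula gives a central angle δ ≈ 1.535 rad (87.9°) between the endpoints.
Interpolate at f = 0.54 with slerp weights a = sin((1−f)δ)/sin δ ≈ 0.649, b = sin(fδ)/sin δ ≈ 0.738.
p = a·p₁ + b·p₂ ≈ (0.163, 0.616, 0.770); φ = arcsin(p_z) ≈ 50.39°, λ = atan2(p_y, p_x) ≈ 75.21°.

≈ lat 50.4°N, lon 75.2°E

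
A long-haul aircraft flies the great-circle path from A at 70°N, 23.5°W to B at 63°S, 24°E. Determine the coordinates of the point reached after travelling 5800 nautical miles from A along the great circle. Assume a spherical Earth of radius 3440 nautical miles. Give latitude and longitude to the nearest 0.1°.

The haversine formula gives a central angle δ ≈ 2.393 rad (137.1°) between the endpoints. The total great-circle distance is δ·R ≈ 2.393 × 3440 ≈ 8231 nmi, so the target fraction is f = 5800/8231 ≈ 0.705.
Interpolate at f ≈ 0.705 with slerp weights a = sin((1−f)δ)/sin δ ≈ 0.953, b = sin(fδ)/sin δ ≈ 1.459.
p = a·p₁ + b·p₂ ≈ (0.904, 0.139, -0.404); φ = arcsin(p_z) ≈ -23.82°, λ = atan2(p_y, p_x) ≈ 8.76°.

≈ 23.8°S, 8.8°E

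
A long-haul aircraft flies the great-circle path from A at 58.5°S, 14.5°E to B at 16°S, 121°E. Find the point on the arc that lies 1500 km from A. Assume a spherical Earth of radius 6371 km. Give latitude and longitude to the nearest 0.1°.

Convert each endpoint to a unit vector on the sphere (x = cos φ cos λ, y = cos φ sin λ, z = sin φ).
The central angle between the endpoints is δ = arccos(p₁·p₂) ≈ 1.478 rad (84.7°). The total great-circle distance is δ·R ≈ 1.478 × 6371 ≈ 9418 km, so the target fraction is f = 1500/9418 ≈ 0.159.
Interpolate at f ≈ 0.159 with slerp weights a = sin((1−f)δ)/sin δ ≈ 0.951, b = sin(fδ)/sin δ ≈ 0.234.
p = a·p₁ + b·p₂ ≈ (0.365, 0.317, -0.875); φ = arcsin(p_z) ≈ -61.07°, λ = atan2(p_y, p_x) ≈ 41.01°.

≈ 61.1°S, 41.0°E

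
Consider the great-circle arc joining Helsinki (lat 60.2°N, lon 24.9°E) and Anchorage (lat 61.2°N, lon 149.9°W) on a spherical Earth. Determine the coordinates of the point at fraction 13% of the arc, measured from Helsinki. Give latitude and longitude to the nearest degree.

≈ lat 68°N, lon 24°E

From cos δ = sin φ₁ sin φ₂ + cos φ₁ cos φ₂ cos Δλ, the central angle is δ ≈ 1.022 rad (58.5°).
Interpolate at f = 0.13 with slerp weights a = sin((1−f)δ)/sin δ ≈ 0.910, b = sin(fδ)/sin δ ≈ 0.155.
p = a·p₁ + b·p₂ ≈ (0.346, 0.153, 0.926); φ = arcsin(p_z) ≈ 67.80°, λ = atan2(p_y, p_x) ≈ 23.87°.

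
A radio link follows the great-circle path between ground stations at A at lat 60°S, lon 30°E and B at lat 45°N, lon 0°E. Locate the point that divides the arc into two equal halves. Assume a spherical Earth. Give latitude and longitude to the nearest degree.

≈ lat 8°S, lon 12°E

Convert each endpoint to a unit vector on the sphere (x = cos φ cos λ, y = cos φ sin λ, z = sin φ).
The central angle between the endpoints is δ = arccos(p₁·p₂) ≈ 1.882 rad (107.8°).
Interpolate at f = 1/2 with slerp weights a = sin((1−f)δ)/sin δ ≈ 0.849, b = sin(fδ)/sin δ ≈ 0.849.
p = a·p₁ + b·p₂ ≈ (0.968, 0.212, -0.135); φ = arcsin(p_z) ≈ -7.75°, λ = atan2(p_y, p_x) ≈ 12.37°.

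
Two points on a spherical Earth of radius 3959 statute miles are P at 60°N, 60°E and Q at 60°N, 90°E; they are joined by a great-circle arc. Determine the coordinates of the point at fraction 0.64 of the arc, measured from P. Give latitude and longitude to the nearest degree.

The haversine formula gives a central angle δ ≈ 0.260 rad (14.9°) between the endpoints.
Interpolate at f = 0.64 with slerp weights a = sin((1−f)δ)/sin δ ≈ 0.364, b = sin(fδ)/sin δ ≈ 0.644.
p = a·p₁ + b·p₂ ≈ (0.091, 0.480, 0.873); φ = arcsin(p_z) ≈ 60.78°, λ = atan2(p_y, p_x) ≈ 79.27°.

≈ 61°N, 79°E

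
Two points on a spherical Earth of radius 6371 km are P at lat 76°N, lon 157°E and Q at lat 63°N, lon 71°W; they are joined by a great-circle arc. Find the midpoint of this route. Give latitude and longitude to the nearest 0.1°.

≈ lat 79.6°N, lon 102.6°W

Write both endpoints as unit vectors p₁, p₂ with components (cos φ cos λ, cos φ sin λ, sin φ).
The central angle between the endpoints is δ = arccos(p₁·p₂) ≈ 0.658 rad (37.7°).
Interpolate at f = 1/2 with slerp weights a = sin((1−f)δ)/sin δ ≈ 0.528, b = sin(fδ)/sin δ ≈ 0.528.
p = a·p₁ + b·p₂ ≈ (-0.040, -0.177, 0.983); φ = arcsin(p_z) ≈ 79.56°, λ = atan2(p_y, p_x) ≈ -102.61°.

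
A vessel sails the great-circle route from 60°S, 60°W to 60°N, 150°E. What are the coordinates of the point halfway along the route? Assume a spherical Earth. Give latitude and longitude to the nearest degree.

Convert each endpoint to a unit vector on the sphere (x = cos φ cos λ, y = cos φ sin λ, z = sin φ).
The central angle between the endpoints is δ = arccos(p₁·p₂) ≈ 2.882 rad (165.1°).
Interpolate at f = 1/2 with slerp weights a = sin((1−f)δ)/sin δ ≈ 3.864, b = sin(fδ)/sin δ ≈ 3.864.
p = a·p₁ + b·p₂ ≈ (-0.707, -0.707, 0.000); φ = arcsin(p_z) ≈ 0.00°, λ = atan2(p_y, p_x) ≈ -135.00°.

≈ 0°N, 135°W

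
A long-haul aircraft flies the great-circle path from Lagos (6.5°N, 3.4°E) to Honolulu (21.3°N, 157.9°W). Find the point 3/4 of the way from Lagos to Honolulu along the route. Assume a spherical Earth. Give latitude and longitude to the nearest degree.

Write both endpoints as unit vectors p₁, p₂ with components (cos φ cos λ, cos φ sin λ, sin φ).
The central angle between the endpoints is δ = arccos(p₁·p₂) ≈ 2.560 rad (146.7°).
Interpolate at f = 3/4 with slerp weights a = sin((1−f)δ)/sin δ ≈ 1.088, b = sin(fδ)/sin δ ≈ 1.711.
p = a·p₁ + b·p₂ ≈ (-0.398, -0.536, 0.745); φ = arcsin(p_z) ≈ 48.13°, λ = atan2(p_y, p_x) ≈ -126.63°.

≈ 48°N, 127°W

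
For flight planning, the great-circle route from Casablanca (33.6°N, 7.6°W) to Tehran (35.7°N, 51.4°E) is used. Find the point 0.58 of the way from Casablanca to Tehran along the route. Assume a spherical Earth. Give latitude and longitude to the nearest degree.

≈ (39°N, 26°E)

From cos δ = sin φ₁ sin φ₂ + cos φ₁ cos φ₂ cos Δλ, the central angle is δ ≈ 0.835 rad (47.8°).
Interpolate at f = 0.58 with slerp weights a = sin((1−f)δ)/sin δ ≈ 0.463, b = sin(fδ)/sin δ ≈ 0.628.
p = a·p₁ + b·p₂ ≈ (0.701, 0.348, 0.623); φ = arcsin(p_z) ≈ 38.53°, λ = atan2(p_y, p_x) ≈ 26.38°.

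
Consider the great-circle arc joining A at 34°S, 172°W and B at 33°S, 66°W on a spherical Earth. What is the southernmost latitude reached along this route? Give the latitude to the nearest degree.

≈ 48°S

The great circle lies in the plane with unit normal n̂ = (p₁ × p₂)/|p₁ × p₂|.
Here n̂_z ≈ +0.673; the vertex latitude is φ_max = arccos|n̂_z| ≈ 47.7°.
Check via Clairaut: cos φ_max = |cos φ₁| · sin C = cos(34.0°)·sin(125.8°) ≈ 0.673, again giving ≈ 47.7°.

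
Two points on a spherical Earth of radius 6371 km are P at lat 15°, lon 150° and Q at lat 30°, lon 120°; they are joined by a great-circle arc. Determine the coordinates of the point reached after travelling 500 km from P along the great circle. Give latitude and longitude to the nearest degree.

From cos δ = sin φ₁ sin φ₂ + cos φ₁ cos φ₂ cos Δλ, the central angle is δ ≈ 0.547 rad (31.4°). The total great-circle distance is δ·R ≈ 0.547 × 6371 ≈ 3488 km, so the target fraction is f = 500/3488 ≈ 0.143.
Interpolate at f ≈ 0.143 with slerp weights a = sin((1−f)δ)/sin δ ≈ 0.868, b = sin(fδ)/sin δ ≈ 0.151.
p = a·p₁ + b·p₂ ≈ (-0.792, 0.532, 0.300); φ = arcsin(p_z) ≈ 17.46°, λ = atan2(p_y, p_x) ≈ 146.08°.

≈ lat 17°, lon 146°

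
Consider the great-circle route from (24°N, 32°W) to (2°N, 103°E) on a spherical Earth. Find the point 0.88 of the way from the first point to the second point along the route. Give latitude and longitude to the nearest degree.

≈ (10°N, 90°E)

Write both endpoints as unit vectors p₁, p₂ with components (cos φ cos λ, cos φ sin λ, sin φ).
The central angle between the endpoints is δ = arccos(p₁·p₂) ≈ 2.254 rad (129.2°).
Interpolate at f = 0.88 with slerp weights a = sin((1−f)δ)/sin δ ≈ 0.345, b = sin(fδ)/sin δ ≈ 1.181.
p = a·p₁ + b·p₂ ≈ (0.001, 0.983, 0.181); φ = arcsin(p_z) ≈ 10.45°, λ = atan2(p_y, p_x) ≈ 89.92°.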